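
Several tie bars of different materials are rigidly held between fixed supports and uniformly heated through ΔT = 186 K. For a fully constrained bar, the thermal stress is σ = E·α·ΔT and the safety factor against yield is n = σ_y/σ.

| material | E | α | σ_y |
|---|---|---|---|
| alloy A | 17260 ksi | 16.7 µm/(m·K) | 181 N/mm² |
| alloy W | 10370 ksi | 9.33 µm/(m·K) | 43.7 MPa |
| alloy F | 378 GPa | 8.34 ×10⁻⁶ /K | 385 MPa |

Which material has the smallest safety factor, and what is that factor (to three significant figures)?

alloy W, n = 0.352

Per material, after unit conversion:
  alloy A: E = 119.0, α = 16.7, σ_y = 181.0 → σ = 370 MPa, n = 0.490
  alloy W: E = 71.50, α = 9.33, σ_y = 43.70 → σ = 124 MPa, n = 0.352
  alloy F: E = 378.0, α = 8.34, σ_y = 385.0 → σ = 586 MPa, n = 0.657
The minimum is alloy W at n = 0.352.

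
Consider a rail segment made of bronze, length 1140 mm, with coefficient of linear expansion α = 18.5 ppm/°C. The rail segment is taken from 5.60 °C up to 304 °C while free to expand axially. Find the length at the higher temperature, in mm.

1146.3 mm

ΔT = 304 − 5.60 = 298.4 K.
ΔL = α·L₀·ΔT = 18.5×10⁻⁶ × 1140 mm × 298.4 K = 6.29 mm.
L = L₀ + ΔL = 1140 + 6.29 = 1146.3 mm.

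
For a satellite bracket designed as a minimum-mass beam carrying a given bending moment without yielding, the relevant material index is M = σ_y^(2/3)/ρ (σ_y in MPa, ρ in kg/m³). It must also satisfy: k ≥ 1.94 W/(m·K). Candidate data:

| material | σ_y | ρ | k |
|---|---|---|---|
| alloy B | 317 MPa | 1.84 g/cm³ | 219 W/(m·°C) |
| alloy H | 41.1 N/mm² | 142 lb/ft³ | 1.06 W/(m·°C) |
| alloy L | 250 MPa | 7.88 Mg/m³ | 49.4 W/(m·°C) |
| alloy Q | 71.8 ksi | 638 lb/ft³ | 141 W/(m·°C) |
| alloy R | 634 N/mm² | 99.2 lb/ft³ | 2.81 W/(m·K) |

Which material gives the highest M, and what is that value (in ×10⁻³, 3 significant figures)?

alloy R, M = 46.4×10⁻³

Screen on constraints: k ≥ 1.94 W/(m·K). Survivors: alloy B, alloy L, alloy Q, alloy R.
After converting to SI:
  alloy B: σ_y = 317.0 MPa, ρ = 1840 kg/m³
  alloy L: σ_y = 250.0 MPa, ρ = 7880 kg/m³
  alloy Q: σ_y = 495.0 MPa, ρ = 10220 kg/m³
  alloy R: σ_y = 634.0 MPa, ρ = 1589 kg/m³
  alloy R: M = 46.4×10⁻³
  alloy B: M = 25.3×10⁻³
  alloy Q: M = 6.12×10⁻³
  alloy L: M = 5.04×10⁻³
Highest index: alloy R.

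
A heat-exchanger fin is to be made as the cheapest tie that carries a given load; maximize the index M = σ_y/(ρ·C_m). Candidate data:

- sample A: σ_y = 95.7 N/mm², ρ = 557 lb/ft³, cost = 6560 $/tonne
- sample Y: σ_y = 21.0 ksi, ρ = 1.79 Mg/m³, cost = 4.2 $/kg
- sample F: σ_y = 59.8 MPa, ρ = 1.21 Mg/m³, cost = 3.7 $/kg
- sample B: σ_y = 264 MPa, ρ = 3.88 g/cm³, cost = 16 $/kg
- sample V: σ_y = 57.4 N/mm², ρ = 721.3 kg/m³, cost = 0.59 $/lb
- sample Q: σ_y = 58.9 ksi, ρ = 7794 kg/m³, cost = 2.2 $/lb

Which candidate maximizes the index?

After converting to SI:
  sample A: σ_y = 95.70 MPa, ρ = 8922 kg/m³, cost = 6.560 $/kg
  sample Y: σ_y = 144.8 MPa, ρ = 1790 kg/m³, cost = 4.200 $/kg
  sample F: σ_y = 59.80 MPa, ρ = 1210 kg/m³, cost = 3.700 $/kg
  sample B: σ_y = 264.0 MPa, ρ = 3880 kg/m³, cost = 16.00 $/kg
  sample V: σ_y = 57.40 MPa, ρ = 721.3 kg/m³, cost = 1.301 $/kg
  sample Q: σ_y = 406.1 MPa, ρ = 7794 kg/m³, cost = 4.850 $/kg
  sample V: M = 61.2 kN·m per $
  sample Y: M = 19.3 kN·m per $
  sample F: M = 13.4 kN·m per $
  sample Q: M = 10.7 kN·m per $
  sample B: M = 4.25 kN·m per $
  sample A: M = 1.64 kN·m per $
Sample V has the largest M.

sample V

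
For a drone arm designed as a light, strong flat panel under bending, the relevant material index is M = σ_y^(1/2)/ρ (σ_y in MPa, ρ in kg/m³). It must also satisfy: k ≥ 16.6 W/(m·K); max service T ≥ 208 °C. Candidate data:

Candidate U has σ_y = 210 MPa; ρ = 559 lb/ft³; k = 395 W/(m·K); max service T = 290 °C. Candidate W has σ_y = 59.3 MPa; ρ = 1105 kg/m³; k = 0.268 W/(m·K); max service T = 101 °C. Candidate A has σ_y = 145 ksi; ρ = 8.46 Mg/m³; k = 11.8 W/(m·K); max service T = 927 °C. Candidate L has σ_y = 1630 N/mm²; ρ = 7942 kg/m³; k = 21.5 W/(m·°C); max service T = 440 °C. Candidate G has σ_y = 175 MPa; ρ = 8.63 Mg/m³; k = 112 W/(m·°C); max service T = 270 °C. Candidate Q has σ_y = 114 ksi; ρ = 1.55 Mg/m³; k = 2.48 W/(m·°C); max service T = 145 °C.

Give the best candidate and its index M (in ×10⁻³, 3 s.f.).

candidate L, M = 5.08×10⁻³

Screen on constraints: k ≥ 16.6 W/(m·K); max service T ≥ 208 °C. Survivors: candidate U, candidate L, candidate G.
Putting every candidate on a common basis:
  candidate U: σ_y = 210.0 MPa, ρ = 8954 kg/m³
  candidate L: σ_y = 1630 MPa, ρ = 7942 kg/m³
  candidate G: σ_y = 175.0 MPa, ρ = 8630 kg/m³
  candidate L: M = 5.08×10⁻³
  candidate U: M = 1.62×10⁻³
  candidate G: M = 1.53×10⁻³
Candidate L has the largest M.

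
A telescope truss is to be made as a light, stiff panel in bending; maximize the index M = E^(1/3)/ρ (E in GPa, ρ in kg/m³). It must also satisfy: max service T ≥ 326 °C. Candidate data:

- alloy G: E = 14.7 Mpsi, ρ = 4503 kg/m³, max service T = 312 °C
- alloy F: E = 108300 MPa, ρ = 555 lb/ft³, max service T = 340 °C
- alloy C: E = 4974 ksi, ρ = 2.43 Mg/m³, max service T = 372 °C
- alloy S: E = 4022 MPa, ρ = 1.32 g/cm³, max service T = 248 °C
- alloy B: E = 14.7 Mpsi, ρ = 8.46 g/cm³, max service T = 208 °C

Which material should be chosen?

alloy C

Screen on constraints: max service T ≥ 326 °C. Survivors: alloy F, alloy C.
In SI units:
  alloy F: E = 108.3 GPa, ρ = 8890 kg/m³
  alloy C: E = 34.29 GPa, ρ = 2430 kg/m³
  alloy C: M = 1.34×10⁻³
  alloy F: M = 0.536×10⁻³
Alloy C ranks first.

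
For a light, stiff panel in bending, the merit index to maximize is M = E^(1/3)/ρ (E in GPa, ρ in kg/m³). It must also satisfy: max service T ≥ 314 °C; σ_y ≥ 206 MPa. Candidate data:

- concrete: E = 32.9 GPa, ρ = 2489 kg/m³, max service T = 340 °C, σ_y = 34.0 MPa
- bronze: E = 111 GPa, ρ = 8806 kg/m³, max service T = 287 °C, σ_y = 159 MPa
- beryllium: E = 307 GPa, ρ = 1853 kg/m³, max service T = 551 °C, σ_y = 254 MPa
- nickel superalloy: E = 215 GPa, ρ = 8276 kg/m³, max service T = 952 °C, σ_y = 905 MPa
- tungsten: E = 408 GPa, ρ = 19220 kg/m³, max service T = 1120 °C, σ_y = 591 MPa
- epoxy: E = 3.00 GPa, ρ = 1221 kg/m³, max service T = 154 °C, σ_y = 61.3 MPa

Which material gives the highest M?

beryllium

Screen on constraints: max service T ≥ 314 °C; σ_y ≥ 206 MPa. Survivors: beryllium, nickel superalloy, tungsten.
Evaluate M for each candidate:
  beryllium: M = 3.64×10⁻³
  nickel superalloy: M = 0.724×10⁻³
  tungsten: M = 0.386×10⁻³
Beryllium has the largest M.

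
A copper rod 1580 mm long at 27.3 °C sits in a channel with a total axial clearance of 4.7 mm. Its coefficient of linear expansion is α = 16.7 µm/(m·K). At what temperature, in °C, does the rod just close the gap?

α·L₀·ΔT = 4.7 mm ⇒ ΔT = 4.7 / (16.7×10⁻⁶ × 1580.0) = 178.1 K.
T = 27.3 + 178.1 = 205.4 °C.

205 °C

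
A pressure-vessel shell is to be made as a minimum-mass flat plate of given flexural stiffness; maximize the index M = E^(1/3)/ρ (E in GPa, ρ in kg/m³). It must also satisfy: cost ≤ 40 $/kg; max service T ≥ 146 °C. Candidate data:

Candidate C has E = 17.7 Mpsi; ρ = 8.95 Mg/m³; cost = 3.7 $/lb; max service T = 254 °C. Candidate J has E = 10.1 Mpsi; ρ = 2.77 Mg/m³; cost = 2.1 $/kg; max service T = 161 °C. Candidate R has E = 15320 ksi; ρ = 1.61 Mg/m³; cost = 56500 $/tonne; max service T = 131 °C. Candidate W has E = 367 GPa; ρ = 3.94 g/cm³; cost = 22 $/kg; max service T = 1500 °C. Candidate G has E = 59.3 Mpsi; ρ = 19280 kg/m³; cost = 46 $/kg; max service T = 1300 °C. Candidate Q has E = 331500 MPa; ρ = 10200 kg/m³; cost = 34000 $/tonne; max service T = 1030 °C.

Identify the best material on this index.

candidate W

Screen on constraints: cost ≤ 40 $/kg; max service T ≥ 146 °C. Survivors: candidate C, candidate J, candidate W, candidate Q.
Normalizing units and computing the index:
  candidate C: E = 122.0 GPa, ρ = 8950 kg/m³
  candidate J: E = 69.64 GPa, ρ = 2770 kg/m³
  candidate W: E = 367.0 GPa, ρ = 3940 kg/m³
  candidate Q: E = 331.5 GPa, ρ = 10200 kg/m³
  candidate W: M = 1.82×10⁻³
  candidate J: M = 1.49×10⁻³
  candidate Q: M = 0.679×10⁻³
  candidate C: M = 0.554×10⁻³
Candidate W ranks first.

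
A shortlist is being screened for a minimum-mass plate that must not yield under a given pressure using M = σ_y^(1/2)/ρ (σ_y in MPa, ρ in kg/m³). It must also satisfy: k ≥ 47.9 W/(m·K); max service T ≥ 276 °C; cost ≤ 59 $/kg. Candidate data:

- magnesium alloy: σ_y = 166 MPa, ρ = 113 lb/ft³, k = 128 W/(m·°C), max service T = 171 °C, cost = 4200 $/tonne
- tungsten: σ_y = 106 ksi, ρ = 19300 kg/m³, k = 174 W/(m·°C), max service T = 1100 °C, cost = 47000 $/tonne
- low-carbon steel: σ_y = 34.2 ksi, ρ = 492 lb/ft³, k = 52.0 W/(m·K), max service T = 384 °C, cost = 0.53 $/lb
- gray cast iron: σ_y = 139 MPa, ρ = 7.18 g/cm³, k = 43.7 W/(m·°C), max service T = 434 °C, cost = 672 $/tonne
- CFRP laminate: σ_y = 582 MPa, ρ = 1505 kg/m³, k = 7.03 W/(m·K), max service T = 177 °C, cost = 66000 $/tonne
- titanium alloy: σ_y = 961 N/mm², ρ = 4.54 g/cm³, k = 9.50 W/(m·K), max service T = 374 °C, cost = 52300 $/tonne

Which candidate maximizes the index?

Screen on constraints: k ≥ 47.9 W/(m·K); max service T ≥ 276 °C; cost ≤ 59 $/kg. Survivors: tungsten, low-carbon steel.
Convert each candidate to consistent units, then evaluate M:
  tungsten: σ_y = 730.8 MPa, ρ = 19300 kg/m³
  low-carbon steel: σ_y = 235.8 MPa, ρ = 7881 kg/m³
  low-carbon steel: M = 1.95×10⁻³
  tungsten: M = 1.40×10⁻³
Low-carbon steel has the largest M.

low-carbon steel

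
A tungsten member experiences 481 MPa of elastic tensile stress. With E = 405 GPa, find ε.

1.19×10⁻³

ε = σ/E = 481 / 405000 = 1.19×10⁻³.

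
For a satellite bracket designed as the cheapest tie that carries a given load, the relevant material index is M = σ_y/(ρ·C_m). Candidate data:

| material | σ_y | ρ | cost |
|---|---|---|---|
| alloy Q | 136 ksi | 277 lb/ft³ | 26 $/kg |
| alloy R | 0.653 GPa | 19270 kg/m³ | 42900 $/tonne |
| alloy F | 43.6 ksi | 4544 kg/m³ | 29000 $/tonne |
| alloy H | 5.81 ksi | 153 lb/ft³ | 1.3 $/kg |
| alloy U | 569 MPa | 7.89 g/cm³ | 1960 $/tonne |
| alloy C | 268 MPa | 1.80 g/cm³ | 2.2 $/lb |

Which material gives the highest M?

Convert each candidate to consistent units, then evaluate M:
  alloy Q: σ_y = 937.7 MPa, ρ = 4437 kg/m³, cost = 26.00 $/kg
  alloy R: σ_y = 653.0 MPa, ρ = 19270 kg/m³, cost = 42.90 $/kg
  alloy F: σ_y = 300.6 MPa, ρ = 4544 kg/m³, cost = 29.00 $/kg
  alloy H: σ_y = 40.06 MPa, ρ = 2451 kg/m³, cost = 1.300 $/kg
  alloy U: σ_y = 569.0 MPa, ρ = 7890 kg/m³, cost = 1.960 $/kg
  alloy C: σ_y = 268.0 MPa, ρ = 1800 kg/m³, cost = 4.850 $/kg
  alloy U: M = 36.8 kN·m per $
  alloy C: M = 30.7 kN·m per $
  alloy H: M = 12.6 kN·m per $
  alloy Q: M = 8.13 kN·m per $
  alloy F: M = 2.28 kN·m per $
  alloy R: M = 0.790 kN·m per $
Alloy U has the largest M.

alloy U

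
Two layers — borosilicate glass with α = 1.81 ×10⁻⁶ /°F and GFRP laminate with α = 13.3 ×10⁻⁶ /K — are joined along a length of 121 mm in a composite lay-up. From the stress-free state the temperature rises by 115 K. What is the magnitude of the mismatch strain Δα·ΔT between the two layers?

1.15×10⁻³

borosilicate glass: α = 1.81×10⁻⁶/°F × 9/5 = 3.26×10⁻⁶/K.
Δα = |3.26 − 13.3|×10⁻⁶/K = 10.0×10⁻⁶/K.
Mismatch strain = Δα·ΔT = 10.0×10⁻⁶ × 115.0 = 1.15×10⁻³.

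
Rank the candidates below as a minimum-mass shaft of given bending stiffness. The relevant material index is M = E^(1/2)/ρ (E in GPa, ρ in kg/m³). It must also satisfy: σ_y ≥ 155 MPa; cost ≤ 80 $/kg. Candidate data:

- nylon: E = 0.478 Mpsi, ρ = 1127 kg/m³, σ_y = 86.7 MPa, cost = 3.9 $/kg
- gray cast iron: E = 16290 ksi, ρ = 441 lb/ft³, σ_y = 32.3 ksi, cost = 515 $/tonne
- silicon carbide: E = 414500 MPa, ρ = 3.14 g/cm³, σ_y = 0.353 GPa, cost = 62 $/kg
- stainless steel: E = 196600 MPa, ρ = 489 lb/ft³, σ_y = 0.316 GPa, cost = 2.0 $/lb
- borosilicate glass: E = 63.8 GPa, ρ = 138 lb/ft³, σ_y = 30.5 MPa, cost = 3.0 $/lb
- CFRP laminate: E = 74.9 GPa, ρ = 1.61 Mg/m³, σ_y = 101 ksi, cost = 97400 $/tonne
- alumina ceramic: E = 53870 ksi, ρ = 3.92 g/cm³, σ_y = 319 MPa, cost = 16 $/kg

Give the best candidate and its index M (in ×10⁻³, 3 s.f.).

silicon carbide, M = 6.48×10⁻³

Screen on constraints: σ_y ≥ 155 MPa; cost ≤ 80 $/kg. Survivors: gray cast iron, silicon carbide, stainless steel, alumina ceramic.
Convert each candidate to consistent units, then evaluate M:
  gray cast iron: E = 112.3 GPa, ρ = 7064 kg/m³
  silicon carbide: E = 414.5 GPa, ρ = 3140 kg/m³
  stainless steel: E = 196.6 GPa, ρ = 7833 kg/m³
  alumina ceramic: E = 371.4 GPa, ρ = 3920 kg/m³
  silicon carbide: M = 6.48×10⁻³
  alumina ceramic: M = 4.92×10⁻³
  stainless steel: M = 1.79×10⁻³
  gray cast iron: M = 1.50×10⁻³
Silicon carbide ranks first.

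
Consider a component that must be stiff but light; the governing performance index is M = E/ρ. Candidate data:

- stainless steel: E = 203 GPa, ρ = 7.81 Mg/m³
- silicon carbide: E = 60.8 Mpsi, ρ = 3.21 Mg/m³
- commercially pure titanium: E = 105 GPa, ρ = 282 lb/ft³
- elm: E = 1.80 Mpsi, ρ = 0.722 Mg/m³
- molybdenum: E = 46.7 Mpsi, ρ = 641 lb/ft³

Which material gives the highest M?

Convert each candidate to consistent units, then evaluate M:
  stainless steel: E = 203.0 GPa, ρ = 7810 kg/m³
  silicon carbide: E = 419.2 GPa, ρ = 3210 kg/m³
  commercially pure titanium: E = 105.0 GPa, ρ = 4517 kg/m³
  elm: E = 12.41 GPa, ρ = 722.0 kg/m³
  molybdenum: E = 322.0 GPa, ρ = 10270 kg/m³
  silicon carbide: M = 131 MN·m/kg
  molybdenum: M = 31.4 MN·m/kg
  stainless steel: M = 26.0 MN·m/kg
  commercially pure titanium: M = 23.2 MN·m/kg
  elm: M = 17.2 MN·m/kg
The maximum is for silicon carbide.

silicon carbide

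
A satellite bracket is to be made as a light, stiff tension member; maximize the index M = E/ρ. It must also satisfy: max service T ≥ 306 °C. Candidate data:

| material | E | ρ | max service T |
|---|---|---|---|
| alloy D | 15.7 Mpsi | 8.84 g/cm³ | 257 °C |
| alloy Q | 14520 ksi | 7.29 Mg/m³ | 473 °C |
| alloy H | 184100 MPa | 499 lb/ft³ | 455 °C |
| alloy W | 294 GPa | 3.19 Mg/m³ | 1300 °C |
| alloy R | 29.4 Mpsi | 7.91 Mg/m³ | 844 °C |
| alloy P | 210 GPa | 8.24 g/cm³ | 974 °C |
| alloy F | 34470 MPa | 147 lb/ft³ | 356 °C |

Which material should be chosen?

alloy W

Screen on constraints: max service T ≥ 306 °C. Survivors: alloy Q, alloy H, alloy W, alloy R, alloy P, alloy F.
Convert each candidate to consistent units, then evaluate M:
  alloy Q: E = 100.1 GPa, ρ = 7290 kg/m³
  alloy H: E = 184.1 GPa, ρ = 7993 kg/m³
  alloy W: E = 294.0 GPa, ρ = 3190 kg/m³
  alloy R: E = 202.7 GPa, ρ = 7910 kg/m³
  alloy P: E = 210.0 GPa, ρ = 8240 kg/m³
  alloy F: E = 34.47 GPa, ρ = 2355 kg/m³
  alloy W: M = 92.2 MN·m/kg
  alloy R: M = 25.6 MN·m/kg
  alloy P: M = 25.5 MN·m/kg
  alloy H: M = 23.0 MN·m/kg
  alloy F: M = 14.6 MN·m/kg
  alloy Q: M = 13.7 MN·m/kg
The maximum is for alloy W.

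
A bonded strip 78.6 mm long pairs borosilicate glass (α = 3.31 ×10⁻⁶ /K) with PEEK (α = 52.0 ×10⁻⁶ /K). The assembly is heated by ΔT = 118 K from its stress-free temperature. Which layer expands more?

α(borosilicate glass) = 3.31×10⁻⁶/K vs α(PEEK) = 52.0×10⁻⁶/K.
Higher α expands more for the same ΔT: PEEK.

PEEK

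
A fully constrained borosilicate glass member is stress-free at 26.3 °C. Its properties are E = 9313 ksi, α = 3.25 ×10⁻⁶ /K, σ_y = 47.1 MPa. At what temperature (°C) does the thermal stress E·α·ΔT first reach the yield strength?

E = 9313 ksi = 64.21 GPa.
E·α·ΔT = 47.10 MPa ⇒ ΔT = 47.10 / (64.21×10³ × 3.25×10⁻⁶) = 225.7 K.
T = 26.3 + 225.7 = 252.0 °C.

252 °C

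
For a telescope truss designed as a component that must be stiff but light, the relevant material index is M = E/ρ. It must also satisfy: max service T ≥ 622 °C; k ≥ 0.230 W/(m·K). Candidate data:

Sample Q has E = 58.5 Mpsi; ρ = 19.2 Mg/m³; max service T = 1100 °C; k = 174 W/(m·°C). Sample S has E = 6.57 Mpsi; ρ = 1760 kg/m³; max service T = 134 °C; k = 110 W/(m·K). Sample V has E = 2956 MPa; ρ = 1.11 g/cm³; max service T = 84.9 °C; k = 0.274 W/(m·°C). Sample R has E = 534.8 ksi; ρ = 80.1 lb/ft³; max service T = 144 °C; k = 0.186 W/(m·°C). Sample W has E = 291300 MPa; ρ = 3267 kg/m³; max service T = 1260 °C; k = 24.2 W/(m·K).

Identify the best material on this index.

Screen on constraints: max service T ≥ 622 °C; k ≥ 0.230 W/(m·K). Survivors: sample Q, sample W.
Normalizing units and computing the index:
  sample Q: E = 403.3 GPa, ρ = 19200 kg/m³
  sample W: E = 291.3 GPa, ρ = 3267 kg/m³
  sample W: M = 89.2 MN·m/kg
  sample Q: M = 21.0 MN·m/kg
The maximum is for sample W.

sample W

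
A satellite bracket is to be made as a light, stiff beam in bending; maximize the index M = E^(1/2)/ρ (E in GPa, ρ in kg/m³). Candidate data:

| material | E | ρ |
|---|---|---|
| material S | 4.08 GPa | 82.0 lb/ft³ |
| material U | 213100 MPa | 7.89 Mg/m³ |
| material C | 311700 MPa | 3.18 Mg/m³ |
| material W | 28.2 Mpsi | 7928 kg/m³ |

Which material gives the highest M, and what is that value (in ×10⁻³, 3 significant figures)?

Normalizing units and computing the index:
  material S: E = 4.080 GPa, ρ = 1314 kg/m³
  material U: E = 213.1 GPa, ρ = 7890 kg/m³
  material C: E = 311.7 GPa, ρ = 3180 kg/m³
  material W: E = 194.4 GPa, ρ = 7928 kg/m³
  material C: M = 5.55×10⁻³
  material U: M = 1.85×10⁻³
  material W: M = 1.76×10⁻³
  material S: M = 1.54×10⁻³
Material C has the largest M.

material C, M = 5.55×10⁻³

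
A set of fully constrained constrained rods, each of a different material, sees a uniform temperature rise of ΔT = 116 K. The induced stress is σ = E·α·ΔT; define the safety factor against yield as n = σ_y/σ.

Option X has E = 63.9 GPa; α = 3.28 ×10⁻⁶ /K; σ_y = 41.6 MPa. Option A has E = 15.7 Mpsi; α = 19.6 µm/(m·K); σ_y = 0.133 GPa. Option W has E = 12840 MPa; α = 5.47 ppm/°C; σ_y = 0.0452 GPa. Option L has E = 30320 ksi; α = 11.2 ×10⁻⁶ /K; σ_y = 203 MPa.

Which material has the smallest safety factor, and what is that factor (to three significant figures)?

option A, n = 0.540

With everything in SI (GPa, ×10⁻⁶/K, MPa):
  option X: E = 63.90, α = 3.28, σ_y = 41.60 → σ = 24.3 MPa, n = 1.71
  option A: E = 108.2, α = 19.6, σ_y = 133.0 → σ = 246 MPa, n = 0.540
  option W: E = 12.84, α = 5.47, σ_y = 45.20 → σ = 8.15 MPa, n = 5.55
  option L: E = 209.0, α = 11.2, σ_y = 203.0 → σ = 272 MPa, n = 0.747
Smallest n: option A with n = 0.540.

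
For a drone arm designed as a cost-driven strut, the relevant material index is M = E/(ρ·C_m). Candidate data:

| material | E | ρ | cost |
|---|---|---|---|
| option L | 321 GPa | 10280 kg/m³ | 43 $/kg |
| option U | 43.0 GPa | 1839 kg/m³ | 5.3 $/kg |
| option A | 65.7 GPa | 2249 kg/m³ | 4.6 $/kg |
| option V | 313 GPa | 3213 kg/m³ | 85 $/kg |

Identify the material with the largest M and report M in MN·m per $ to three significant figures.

option A, M = 6.35 MN·m per $

Per-candidate index values:
  option A: M = 6.35 MN·m per $
  option U: M = 4.41 MN·m per $
  option V: M = 1.15 MN·m per $
  option L: M = 0.726 MN·m per $
The maximum is for option A.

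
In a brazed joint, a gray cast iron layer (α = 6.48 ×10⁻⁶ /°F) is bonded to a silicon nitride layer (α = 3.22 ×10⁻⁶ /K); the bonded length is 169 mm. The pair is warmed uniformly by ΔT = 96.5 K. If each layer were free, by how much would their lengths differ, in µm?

138 µm

gray cast iron: α = 6.48×10⁻⁶/°F × 9/5 = 11.7×10⁻⁶/K.
Δα = |11.7 − 3.22|×10⁻⁶/K = 8.44×10⁻⁶/K.
ΔL_mismatch = Δα·L·ΔT = 8.44×10⁻⁶ × 169.0 mm × 96.5 K = 138 µm.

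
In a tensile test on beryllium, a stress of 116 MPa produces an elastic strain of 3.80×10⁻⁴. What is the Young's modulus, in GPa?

E = σ/ε = 116 MPa / 3.80×10⁻⁴ = 305300 MPa = 305 GPa.

305 GPa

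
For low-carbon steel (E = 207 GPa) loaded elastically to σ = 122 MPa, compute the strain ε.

5.89×10⁻⁴

ε = σ/E = 122 / 207000 = 5.89×10⁻⁴.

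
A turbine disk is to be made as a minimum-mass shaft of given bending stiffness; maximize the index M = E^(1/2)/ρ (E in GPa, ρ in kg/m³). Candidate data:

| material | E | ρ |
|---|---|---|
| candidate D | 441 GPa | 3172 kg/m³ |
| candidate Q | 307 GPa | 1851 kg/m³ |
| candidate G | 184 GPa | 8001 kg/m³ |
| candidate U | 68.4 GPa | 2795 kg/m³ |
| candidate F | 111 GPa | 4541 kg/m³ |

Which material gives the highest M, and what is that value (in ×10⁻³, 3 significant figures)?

candidate Q, M = 9.47×10⁻³

Per-candidate index values:
  candidate Q: M = 9.47×10⁻³
  candidate D: M = 6.62×10⁻³
  candidate U: M = 2.96×10⁻³
  candidate F: M = 2.32×10⁻³
  candidate G: M = 1.70×10⁻³
Candidate Q has the largest M.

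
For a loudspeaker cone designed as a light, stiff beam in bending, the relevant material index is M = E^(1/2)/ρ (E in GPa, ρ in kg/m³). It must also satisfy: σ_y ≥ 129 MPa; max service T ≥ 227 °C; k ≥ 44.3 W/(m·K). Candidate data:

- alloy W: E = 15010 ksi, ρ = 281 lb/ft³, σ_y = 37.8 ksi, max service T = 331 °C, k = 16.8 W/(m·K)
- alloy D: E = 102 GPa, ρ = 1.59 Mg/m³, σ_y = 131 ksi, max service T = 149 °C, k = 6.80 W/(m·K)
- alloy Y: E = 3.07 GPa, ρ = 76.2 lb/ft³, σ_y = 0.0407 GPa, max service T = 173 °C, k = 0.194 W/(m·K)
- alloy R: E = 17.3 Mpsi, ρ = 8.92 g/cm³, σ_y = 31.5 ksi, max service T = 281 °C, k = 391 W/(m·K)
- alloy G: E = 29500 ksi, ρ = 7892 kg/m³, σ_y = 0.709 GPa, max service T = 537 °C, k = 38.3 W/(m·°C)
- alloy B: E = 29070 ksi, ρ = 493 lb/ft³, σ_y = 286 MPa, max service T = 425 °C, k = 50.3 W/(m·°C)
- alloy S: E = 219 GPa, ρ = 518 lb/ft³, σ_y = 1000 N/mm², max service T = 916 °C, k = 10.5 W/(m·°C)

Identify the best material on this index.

Screen on constraints: σ_y ≥ 129 MPa; max service T ≥ 227 °C; k ≥ 44.3 W/(m·K). Survivors: alloy R, alloy B.
Normalizing units and computing the index:
  alloy R: E = 119.3 GPa, ρ = 8920 kg/m³
  alloy B: E = 200.4 GPa, ρ = 7897 kg/m³
  alloy B: M = 1.79×10⁻³
  alloy R: M = 1.22×10⁻³
Alloy B has the largest M.

alloy B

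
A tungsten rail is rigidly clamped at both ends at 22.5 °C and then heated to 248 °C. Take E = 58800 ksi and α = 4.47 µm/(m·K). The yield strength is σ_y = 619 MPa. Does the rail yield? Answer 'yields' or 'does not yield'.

does not yield

E = 58800 ksi = 405.4 GPa.
ΔT = 225.5 K. Constrained thermal stress σ = E·α·ΔT = 405.4×10³ MPa × 4.47×10⁻⁶ × 225.5 = 409 MPa (compressive).
Compare to σ_y = 619 MPa: σ < σ_y, so it does not yield.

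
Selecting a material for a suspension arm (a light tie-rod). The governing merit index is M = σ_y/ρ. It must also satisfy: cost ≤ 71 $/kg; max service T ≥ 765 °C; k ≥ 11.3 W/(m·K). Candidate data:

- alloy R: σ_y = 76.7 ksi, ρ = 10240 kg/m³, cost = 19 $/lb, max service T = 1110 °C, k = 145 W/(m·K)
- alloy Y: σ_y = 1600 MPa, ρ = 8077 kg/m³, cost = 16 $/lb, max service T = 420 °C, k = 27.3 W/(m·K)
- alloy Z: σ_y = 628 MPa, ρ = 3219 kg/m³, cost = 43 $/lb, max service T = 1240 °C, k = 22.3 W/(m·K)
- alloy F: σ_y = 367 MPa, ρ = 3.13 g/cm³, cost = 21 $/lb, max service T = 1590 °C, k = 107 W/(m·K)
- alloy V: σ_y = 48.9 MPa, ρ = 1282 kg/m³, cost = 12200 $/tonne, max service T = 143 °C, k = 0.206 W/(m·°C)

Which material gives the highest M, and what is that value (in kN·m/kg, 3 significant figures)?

alloy F, M = 117 kN·m/kg

Screen on constraints: cost ≤ 71 $/kg; max service T ≥ 765 °C; k ≥ 11.3 W/(m·K). Survivors: alloy R, alloy F.
After converting to SI:
  alloy R: σ_y = 528.8 MPa, ρ = 10240 kg/m³
  alloy F: σ_y = 367.0 MPa, ρ = 3130 kg/m³
  alloy F: M = 117 kN·m/kg
  alloy R: M = 51.6 kN·m/kg
Alloy F has the largest M.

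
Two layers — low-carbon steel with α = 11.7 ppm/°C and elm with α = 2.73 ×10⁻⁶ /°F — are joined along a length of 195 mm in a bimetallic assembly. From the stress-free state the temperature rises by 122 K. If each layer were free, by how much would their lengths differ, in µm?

161 µm

elm: α = 2.73×10⁻⁶/°F × 9/5 = 4.91×10⁻⁶/K.
Δα = |11.7 − 4.91|×10⁻⁶/K = 6.79×10⁻⁶/K.
ΔL_mismatch = Δα·L·ΔT = 6.79×10⁻⁶ × 195.0 mm × 122.0 K = 161 µm.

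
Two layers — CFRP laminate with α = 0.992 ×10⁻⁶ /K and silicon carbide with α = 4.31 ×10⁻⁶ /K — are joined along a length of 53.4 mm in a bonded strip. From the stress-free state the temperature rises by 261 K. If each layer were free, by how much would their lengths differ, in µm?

46.2 µm

Δα = |0.992 − 4.31|×10⁻⁶/K = 3.32×10⁻⁶/K.
ΔL_mismatch = Δα·L·ΔT = 3.32×10⁻⁶ × 53.4 mm × 261.0 K = 46.2 µm.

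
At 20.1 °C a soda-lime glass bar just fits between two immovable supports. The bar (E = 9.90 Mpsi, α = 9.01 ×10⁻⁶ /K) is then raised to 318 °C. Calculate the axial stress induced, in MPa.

E = 9.90 Mpsi = 68.26 GPa.
ΔT = 297.9 K. Constrained thermal stress σ = E·α·ΔT = 68.26×10³ MPa × 9.01×10⁻⁶ × 297.9 = 183 MPa (compressive).

183 MPa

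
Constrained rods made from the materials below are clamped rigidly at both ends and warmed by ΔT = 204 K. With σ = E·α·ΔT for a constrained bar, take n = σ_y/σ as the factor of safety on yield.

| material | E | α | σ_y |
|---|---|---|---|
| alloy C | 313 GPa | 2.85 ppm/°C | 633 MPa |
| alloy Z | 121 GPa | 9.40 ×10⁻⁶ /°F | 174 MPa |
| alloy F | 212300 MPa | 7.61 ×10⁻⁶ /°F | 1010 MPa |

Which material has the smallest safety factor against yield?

In consistent units (E in GPa, α in ×10⁻⁶/K, σ_y in MPa):
  alloy C: E = 313.0, α = 2.85, σ_y = 633.0 → σ = 182 MPa, n = 3.48
  alloy Z: E = 121.0, α = 16.9, σ_y = 174.0 → σ = 418 MPa, n = 0.417
  alloy F: E = 212.3, α = 13.7, σ_y = 1010 → σ = 593 MPa, n = 1.70
Alloy Z has the lowest safety factor, n = 0.417.

alloy Z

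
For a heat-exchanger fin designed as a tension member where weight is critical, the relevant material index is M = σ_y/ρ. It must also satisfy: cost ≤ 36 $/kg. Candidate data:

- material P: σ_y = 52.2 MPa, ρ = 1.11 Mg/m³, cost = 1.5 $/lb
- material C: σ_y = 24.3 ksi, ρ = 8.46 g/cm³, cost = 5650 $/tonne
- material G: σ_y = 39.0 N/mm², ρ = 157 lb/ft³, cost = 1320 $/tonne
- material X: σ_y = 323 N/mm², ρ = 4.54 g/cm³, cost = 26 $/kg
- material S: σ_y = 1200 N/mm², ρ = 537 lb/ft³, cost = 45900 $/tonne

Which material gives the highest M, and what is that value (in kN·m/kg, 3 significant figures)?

material X, M = 71.1 kN·m/kg

Screen on constraints: cost ≤ 36 $/kg. Survivors: material P, material C, material G, material X.
After converting to SI:
  material P: σ_y = 52.20 MPa, ρ = 1110 kg/m³
  material C: σ_y = 167.5 MPa, ρ = 8460 kg/m³
  material G: σ_y = 39.00 MPa, ρ = 2515 kg/m³
  material X: σ_y = 323.0 MPa, ρ = 4540 kg/m³
  material X: M = 71.1 kN·m/kg
  material P: M = 47.0 kN·m/kg
  material C: M = 19.8 kN·m/kg
  material G: M = 15.5 kN·m/kg
Material X ranks first.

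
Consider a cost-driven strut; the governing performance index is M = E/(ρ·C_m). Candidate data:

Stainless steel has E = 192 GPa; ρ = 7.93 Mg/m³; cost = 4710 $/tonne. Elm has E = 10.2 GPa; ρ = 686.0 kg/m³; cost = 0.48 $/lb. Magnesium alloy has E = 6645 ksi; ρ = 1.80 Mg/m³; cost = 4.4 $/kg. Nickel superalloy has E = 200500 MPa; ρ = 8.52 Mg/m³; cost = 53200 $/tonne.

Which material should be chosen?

elm

Convert each candidate to consistent units, then evaluate M:
  stainless steel: E = 192.0 GPa, ρ = 7930 kg/m³, cost = 4.710 $/kg
  elm: E = 10.20 GPa, ρ = 686.0 kg/m³, cost = 1.058 $/kg
  magnesium alloy: E = 45.82 GPa, ρ = 1800 kg/m³, cost = 4.400 $/kg
  nickel superalloy: E = 200.5 GPa, ρ = 8520 kg/m³, cost = 53.20 $/kg
  elm: M = 14.1 MN·m per $
  magnesium alloy: M = 5.78 MN·m per $
  stainless steel: M = 5.14 MN·m per $
  nickel superalloy: M = 0.442 MN·m per $
Highest index: elm.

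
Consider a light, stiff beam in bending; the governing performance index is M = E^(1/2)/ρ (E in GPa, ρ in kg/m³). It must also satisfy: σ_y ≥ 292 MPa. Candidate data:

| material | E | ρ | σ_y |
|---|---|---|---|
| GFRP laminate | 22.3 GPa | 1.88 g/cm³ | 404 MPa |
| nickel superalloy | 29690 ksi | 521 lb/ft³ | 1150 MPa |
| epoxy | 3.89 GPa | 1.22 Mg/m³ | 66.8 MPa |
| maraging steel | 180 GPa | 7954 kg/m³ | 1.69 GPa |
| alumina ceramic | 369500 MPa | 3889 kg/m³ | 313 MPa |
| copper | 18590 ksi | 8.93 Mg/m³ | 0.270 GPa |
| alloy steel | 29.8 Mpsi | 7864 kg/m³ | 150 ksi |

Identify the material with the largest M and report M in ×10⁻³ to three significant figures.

alumina ceramic, M = 4.94×10⁻³

Screen on constraints: σ_y ≥ 292 MPa. Survivors: GFRP laminate, nickel superalloy, maraging steel, alumina ceramic, alloy steel.
After converting to SI:
  GFRP laminate: E = 22.30 GPa, ρ = 1880 kg/m³
  nickel superalloy: E = 204.7 GPa, ρ = 8346 kg/m³
  maraging steel: E = 180.0 GPa, ρ = 7954 kg/m³
  alumina ceramic: E = 369.5 GPa, ρ = 3889 kg/m³
  alloy steel: E = 205.5 GPa, ρ = 7864 kg/m³
  alumina ceramic: M = 4.94×10⁻³
  GFRP laminate: M = 2.51×10⁻³
  alloy steel: M = 1.82×10⁻³
  nickel superalloy: M = 1.71×10⁻³
  maraging steel: M = 1.69×10⁻³
Highest index: alumina ceramic.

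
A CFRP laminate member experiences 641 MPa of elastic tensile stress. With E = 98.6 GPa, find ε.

6.50×10⁻³

ε = σ/E = 641 / 98600 = 6.50×10⁻³.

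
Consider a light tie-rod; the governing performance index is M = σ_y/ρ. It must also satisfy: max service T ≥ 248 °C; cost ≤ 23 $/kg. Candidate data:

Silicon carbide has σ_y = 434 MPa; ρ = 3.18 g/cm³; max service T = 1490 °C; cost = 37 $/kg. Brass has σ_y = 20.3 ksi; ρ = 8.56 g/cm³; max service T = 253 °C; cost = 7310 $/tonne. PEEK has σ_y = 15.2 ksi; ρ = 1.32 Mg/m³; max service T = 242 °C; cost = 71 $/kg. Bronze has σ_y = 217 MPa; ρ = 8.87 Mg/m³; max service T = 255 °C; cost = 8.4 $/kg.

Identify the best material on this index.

bronze

Screen on constraints: max service T ≥ 248 °C; cost ≤ 23 $/kg. Survivors: brass, bronze.
Convert each candidate to consistent units, then evaluate M:
  brass: σ_y = 140.0 MPa, ρ = 8560 kg/m³
  bronze: σ_y = 217.0 MPa, ρ = 8870 kg/m³
  bronze: M = 24.5 kN·m/kg
  brass: M = 16.4 kN·m/kg
Bronze has the largest M.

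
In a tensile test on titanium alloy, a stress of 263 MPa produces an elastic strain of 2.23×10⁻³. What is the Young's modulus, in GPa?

E = σ/ε = 263 MPa / 2.23×10⁻³ = 117900 MPa = 118 GPa.

118 GPa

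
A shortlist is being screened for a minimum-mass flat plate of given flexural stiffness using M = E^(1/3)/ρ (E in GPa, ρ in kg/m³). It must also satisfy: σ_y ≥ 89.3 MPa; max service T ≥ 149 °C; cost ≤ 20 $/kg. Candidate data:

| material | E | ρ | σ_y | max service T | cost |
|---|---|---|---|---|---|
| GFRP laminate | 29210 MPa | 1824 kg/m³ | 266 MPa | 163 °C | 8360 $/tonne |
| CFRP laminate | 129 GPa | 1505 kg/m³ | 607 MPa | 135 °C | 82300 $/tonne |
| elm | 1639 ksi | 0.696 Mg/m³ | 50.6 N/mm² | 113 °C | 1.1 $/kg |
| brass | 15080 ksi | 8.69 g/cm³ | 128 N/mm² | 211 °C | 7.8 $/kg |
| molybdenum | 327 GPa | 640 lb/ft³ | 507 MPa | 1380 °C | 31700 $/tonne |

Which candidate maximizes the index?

Screen on constraints: σ_y ≥ 89.3 MPa; max service T ≥ 149 °C; cost ≤ 20 $/kg. Survivors: GFRP laminate, brass.
Putting every candidate on a common basis:
  GFRP laminate: E = 29.21 GPa, ρ = 1824 kg/m³
  brass: E = 104.0 GPa, ρ = 8690 kg/m³
  GFRP laminate: M = 1.69×10⁻³
  brass: M = 0.541×10⁻³
GFRP laminate has the largest M.

GFRP laminate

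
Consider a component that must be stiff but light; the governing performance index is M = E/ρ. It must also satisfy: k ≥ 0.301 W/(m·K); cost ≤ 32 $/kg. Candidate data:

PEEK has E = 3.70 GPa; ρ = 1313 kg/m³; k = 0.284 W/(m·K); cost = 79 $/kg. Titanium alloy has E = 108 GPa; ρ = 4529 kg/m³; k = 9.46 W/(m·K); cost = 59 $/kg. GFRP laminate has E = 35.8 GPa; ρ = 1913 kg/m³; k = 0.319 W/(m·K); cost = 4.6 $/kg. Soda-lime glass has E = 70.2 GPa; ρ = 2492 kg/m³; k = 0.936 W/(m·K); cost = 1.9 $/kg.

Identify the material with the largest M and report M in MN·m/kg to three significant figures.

soda-lime glass, M = 28.2 MN·m/kg

Screen on constraints: k ≥ 0.301 W/(m·K); cost ≤ 32 $/kg. Survivors: GFRP laminate, soda-lime glass.
Per-candidate index values:
  soda-lime glass: M = 28.2 MN·m/kg
  GFRP laminate: M = 18.7 MN·m/kg
Soda-lime glass ranks first.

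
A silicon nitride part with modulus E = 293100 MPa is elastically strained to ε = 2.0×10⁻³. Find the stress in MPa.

586 MPa

E = 293100 MPa = 293.1 GPa.
σ = E·ε = 293100 MPa × 2.0×10⁻³ = 586 MPa.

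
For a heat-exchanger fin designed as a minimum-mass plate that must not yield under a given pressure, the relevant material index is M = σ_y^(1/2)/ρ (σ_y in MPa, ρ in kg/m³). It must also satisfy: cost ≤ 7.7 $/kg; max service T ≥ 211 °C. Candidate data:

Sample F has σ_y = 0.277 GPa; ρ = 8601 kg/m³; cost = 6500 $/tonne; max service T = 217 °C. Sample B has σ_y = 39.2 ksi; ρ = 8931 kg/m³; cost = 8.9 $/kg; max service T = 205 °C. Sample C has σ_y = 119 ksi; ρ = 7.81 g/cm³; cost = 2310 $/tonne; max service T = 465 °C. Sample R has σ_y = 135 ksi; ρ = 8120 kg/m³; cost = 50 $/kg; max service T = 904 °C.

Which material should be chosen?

sample C

Screen on constraints: cost ≤ 7.7 $/kg; max service T ≥ 211 °C. Survivors: sample F, sample C.
After converting to SI:
  sample F: σ_y = 277.0 MPa, ρ = 8601 kg/m³
  sample C: σ_y = 820.5 MPa, ρ = 7810 kg/m³
  sample C: M = 3.67×10⁻³
  sample F: M = 1.94×10⁻³
Highest index: sample C.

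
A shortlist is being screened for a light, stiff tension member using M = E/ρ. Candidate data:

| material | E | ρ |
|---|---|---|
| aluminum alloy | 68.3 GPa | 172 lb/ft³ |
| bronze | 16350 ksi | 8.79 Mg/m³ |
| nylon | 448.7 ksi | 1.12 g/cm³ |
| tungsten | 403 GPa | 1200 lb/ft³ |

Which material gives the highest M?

aluminum alloy

After converting to SI:
  aluminum alloy: E = 68.30 GPa, ρ = 2755 kg/m³
  bronze: E = 112.7 GPa, ρ = 8790 kg/m³
  nylon: E = 3.094 GPa, ρ = 1120 kg/m³
  tungsten: E = 403.0 GPa, ρ = 19220 kg/m³
  aluminum alloy: M = 24.8 MN·m/kg
  tungsten: M = 21.0 MN·m/kg
  bronze: M = 12.8 MN·m/kg
  nylon: M = 2.76 MN·m/kg
The maximum is for aluminum alloy.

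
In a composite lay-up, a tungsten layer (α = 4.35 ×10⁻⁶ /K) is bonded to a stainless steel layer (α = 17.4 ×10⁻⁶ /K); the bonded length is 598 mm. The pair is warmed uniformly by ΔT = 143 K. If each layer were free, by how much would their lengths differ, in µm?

Δα = |4.35 − 17.4|×10⁻⁶/K = 13.0×10⁻⁶/K.
ΔL_mismatch = Δα·L·ΔT = 13.0×10⁻⁶ × 598.0 mm × 143.0 K = 1120 µm.

1120 µm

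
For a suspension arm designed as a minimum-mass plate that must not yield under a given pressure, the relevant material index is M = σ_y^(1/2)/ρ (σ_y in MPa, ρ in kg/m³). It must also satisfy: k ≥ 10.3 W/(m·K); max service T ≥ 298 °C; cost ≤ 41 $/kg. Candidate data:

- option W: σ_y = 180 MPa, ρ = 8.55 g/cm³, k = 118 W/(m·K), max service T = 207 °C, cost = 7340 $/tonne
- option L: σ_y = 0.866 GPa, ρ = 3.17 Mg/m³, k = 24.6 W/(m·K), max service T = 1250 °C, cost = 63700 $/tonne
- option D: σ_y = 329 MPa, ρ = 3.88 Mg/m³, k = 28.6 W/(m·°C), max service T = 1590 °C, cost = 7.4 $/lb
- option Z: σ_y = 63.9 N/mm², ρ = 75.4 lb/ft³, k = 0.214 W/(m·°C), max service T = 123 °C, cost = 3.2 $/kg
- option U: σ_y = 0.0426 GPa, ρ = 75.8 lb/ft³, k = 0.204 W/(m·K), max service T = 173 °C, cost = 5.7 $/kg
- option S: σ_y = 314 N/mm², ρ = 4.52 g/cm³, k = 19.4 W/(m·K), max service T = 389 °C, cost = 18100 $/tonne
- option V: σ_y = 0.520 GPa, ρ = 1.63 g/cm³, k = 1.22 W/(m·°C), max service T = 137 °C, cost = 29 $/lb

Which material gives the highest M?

Screen on constraints: k ≥ 10.3 W/(m·K); max service T ≥ 298 °C; cost ≤ 41 $/kg. Survivors: option D, option S.
After converting to SI:
  option D: σ_y = 329.0 MPa, ρ = 3880 kg/m³
  option S: σ_y = 314.0 MPa, ρ = 4520 kg/m³
  option D: M = 4.67×10⁻³
  option S: M = 3.92×10⁻³
Highest index: option D.

option D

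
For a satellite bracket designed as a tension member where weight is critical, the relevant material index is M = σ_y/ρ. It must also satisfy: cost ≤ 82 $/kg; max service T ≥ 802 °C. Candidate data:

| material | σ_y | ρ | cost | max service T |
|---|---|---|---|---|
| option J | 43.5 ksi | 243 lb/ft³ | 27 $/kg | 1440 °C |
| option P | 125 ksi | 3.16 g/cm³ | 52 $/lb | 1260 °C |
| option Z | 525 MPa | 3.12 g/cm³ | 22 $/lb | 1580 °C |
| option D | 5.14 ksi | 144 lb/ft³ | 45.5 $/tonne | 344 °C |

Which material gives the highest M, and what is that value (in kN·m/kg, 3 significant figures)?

option Z, M = 168 kN·m/kg

Screen on constraints: cost ≤ 82 $/kg; max service T ≥ 802 °C. Survivors: option J, option Z.
After converting to SI:
  option J: σ_y = 299.9 MPa, ρ = 3892 kg/m³
  option Z: σ_y = 525.0 MPa, ρ = 3120 kg/m³
  option Z: M = 168 kN·m/kg
  option J: M = 77.1 kN·m/kg
Option Z has the largest M.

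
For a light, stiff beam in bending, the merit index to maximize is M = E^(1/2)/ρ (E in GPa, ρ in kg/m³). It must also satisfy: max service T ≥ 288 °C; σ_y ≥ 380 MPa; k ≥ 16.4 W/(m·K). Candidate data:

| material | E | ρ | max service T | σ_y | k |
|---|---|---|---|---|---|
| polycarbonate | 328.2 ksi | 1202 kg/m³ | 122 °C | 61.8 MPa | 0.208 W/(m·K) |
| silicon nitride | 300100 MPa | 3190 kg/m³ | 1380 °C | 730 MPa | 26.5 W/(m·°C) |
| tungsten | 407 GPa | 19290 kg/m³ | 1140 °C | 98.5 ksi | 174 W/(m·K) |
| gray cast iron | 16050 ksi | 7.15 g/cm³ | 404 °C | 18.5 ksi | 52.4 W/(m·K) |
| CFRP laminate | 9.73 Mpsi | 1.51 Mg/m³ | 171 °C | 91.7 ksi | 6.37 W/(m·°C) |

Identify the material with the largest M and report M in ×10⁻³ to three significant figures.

silicon nitride, M = 5.43×10⁻³

Screen on constraints: max service T ≥ 288 °C; σ_y ≥ 380 MPa; k ≥ 16.4 W/(m·K). Survivors: silicon nitride, tungsten.
Normalizing units and computing the index:
  silicon nitride: E = 300.1 GPa, ρ = 3190 kg/m³
  tungsten: E = 407.0 GPa, ρ = 19290 kg/m³
  silicon nitride: M = 5.43×10⁻³
  tungsten: M = 1.05×10⁻³
Silicon nitride ranks first.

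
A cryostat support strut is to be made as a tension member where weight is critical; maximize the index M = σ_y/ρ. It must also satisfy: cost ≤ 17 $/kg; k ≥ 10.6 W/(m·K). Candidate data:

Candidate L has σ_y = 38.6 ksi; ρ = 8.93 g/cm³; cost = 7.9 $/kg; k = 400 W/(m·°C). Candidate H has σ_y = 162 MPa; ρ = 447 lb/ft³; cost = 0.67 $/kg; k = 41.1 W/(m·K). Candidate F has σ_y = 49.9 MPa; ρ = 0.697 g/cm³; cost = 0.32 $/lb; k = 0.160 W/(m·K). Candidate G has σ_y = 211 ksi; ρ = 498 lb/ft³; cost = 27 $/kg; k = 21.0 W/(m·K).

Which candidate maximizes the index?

candidate L

Screen on constraints: cost ≤ 17 $/kg; k ≥ 10.6 W/(m·K). Survivors: candidate L, candidate H.
Normalizing units and computing the index:
  candidate L: σ_y = 266.1 MPa, ρ = 8930 kg/m³
  candidate H: σ_y = 162.0 MPa, ρ = 7160 kg/m³
  candidate L: M = 29.8 kN·m/kg
  candidate H: M = 22.6 kN·m/kg
Candidate L ranks first.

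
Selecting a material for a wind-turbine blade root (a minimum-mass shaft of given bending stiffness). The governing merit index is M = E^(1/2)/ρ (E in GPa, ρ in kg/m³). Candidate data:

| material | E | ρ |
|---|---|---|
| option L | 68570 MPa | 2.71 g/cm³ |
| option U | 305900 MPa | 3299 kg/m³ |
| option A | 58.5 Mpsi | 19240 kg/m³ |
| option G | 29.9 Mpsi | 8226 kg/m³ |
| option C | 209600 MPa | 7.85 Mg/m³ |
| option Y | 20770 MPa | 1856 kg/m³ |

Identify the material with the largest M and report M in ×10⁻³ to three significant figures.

option U, M = 5.30×10⁻³

Convert each candidate to consistent units, then evaluate M:
  option L: E = 68.57 GPa, ρ = 2710 kg/m³
  option U: E = 305.9 GPa, ρ = 3299 kg/m³
  option A: E = 403.3 GPa, ρ = 19240 kg/m³
  option G: E = 206.2 GPa, ρ = 8226 kg/m³
  option C: E = 209.6 GPa, ρ = 7850 kg/m³
  option Y: E = 20.77 GPa, ρ = 1856 kg/m³
  option U: M = 5.30×10⁻³
  option L: M = 3.06×10⁻³
  option Y: M = 2.46×10⁻³
  option C: M = 1.84×10⁻³
  option G: M = 1.75×10⁻³
  option A: M = 1.04×10⁻³
Highest index: option U.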